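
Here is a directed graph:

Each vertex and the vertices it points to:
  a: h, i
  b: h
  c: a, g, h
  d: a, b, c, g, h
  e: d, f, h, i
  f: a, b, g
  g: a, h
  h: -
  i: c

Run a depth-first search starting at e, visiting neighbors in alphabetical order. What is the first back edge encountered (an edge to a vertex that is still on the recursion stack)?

c->a

DFS from e (visiting neighbors in alphabetical order); mark gray on enter, black on exit:
e gray
  d gray
    a gray
      h gray
      h black
      i gray
        c gray
          c→a: a is gray → back edge
First back edge: c → a.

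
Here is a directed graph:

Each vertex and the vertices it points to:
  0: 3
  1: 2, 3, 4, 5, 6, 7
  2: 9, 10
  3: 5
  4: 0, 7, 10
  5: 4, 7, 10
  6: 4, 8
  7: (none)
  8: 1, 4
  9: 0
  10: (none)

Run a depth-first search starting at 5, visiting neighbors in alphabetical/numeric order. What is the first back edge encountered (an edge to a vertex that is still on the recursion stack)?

3->5

DFS from 5 (visiting neighbors in alphabetical/numeric order); mark gray on enter, black on exit:
5 gray
  4 gray
    0 gray
      3 gray
        3→5: 5 is gray → back edge
First back edge: 3 → 5.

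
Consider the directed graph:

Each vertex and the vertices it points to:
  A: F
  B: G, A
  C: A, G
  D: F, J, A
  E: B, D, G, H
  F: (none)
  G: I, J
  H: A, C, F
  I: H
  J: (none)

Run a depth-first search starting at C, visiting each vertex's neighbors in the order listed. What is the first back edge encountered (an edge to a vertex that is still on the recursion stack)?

H→C

DFS from C (visiting each vertex's neighbors in the order listed); mark gray on enter, black on exit:
C gray
  A gray
    F gray
    F black
  A black
  G gray
    I gray
      H gray
        H→A: A black — skip
        H→C: C is gray → back edge
First back edge: H → C.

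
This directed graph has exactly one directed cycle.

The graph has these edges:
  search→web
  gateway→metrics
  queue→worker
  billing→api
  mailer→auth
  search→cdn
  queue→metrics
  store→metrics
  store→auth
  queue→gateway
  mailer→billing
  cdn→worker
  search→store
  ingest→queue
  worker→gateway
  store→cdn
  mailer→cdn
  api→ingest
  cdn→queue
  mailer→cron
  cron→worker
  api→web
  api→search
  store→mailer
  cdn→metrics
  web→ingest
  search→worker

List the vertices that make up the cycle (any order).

api, store, mailer, search, billing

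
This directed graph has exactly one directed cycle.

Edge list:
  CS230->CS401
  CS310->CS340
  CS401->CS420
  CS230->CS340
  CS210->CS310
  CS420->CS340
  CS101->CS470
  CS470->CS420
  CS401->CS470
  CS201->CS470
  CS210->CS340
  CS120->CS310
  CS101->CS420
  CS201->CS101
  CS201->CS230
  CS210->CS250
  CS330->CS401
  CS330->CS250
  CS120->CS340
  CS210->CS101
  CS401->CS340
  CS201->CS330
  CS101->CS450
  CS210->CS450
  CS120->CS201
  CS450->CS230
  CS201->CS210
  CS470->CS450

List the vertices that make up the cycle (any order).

CS230, CS401, CS450, CS470

DFS with gray/black marking from CS230:
CS230 gray
  CS340 gray
  CS340 black
  CS401 gray
    CS420 gray
      CS420→CS340: CS340 black — skip
    CS420 black
    CS401→CS340: CS340 black — skip
    CS470 gray
      CS450 gray
        CS450→CS230: CS230 is gray → back edge
Back edge closes the cycle CS230 → CS401 → CS470 → CS450 → CS230; its vertices are {CS230, CS401, CS450, CS470}.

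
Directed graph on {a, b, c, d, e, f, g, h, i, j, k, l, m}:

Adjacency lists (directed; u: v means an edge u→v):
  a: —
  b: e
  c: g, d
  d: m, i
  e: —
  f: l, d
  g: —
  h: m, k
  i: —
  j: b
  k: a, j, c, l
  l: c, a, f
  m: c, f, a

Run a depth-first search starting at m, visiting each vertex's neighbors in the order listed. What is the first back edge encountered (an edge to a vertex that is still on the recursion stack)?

d→m

DFS from m (visiting each vertex's neighbors in the order listed); mark gray on enter, black on exit:
m gray
  c gray
    g gray
    g black
    d gray
      d→m: m is gray → back edge
First back edge: d → m.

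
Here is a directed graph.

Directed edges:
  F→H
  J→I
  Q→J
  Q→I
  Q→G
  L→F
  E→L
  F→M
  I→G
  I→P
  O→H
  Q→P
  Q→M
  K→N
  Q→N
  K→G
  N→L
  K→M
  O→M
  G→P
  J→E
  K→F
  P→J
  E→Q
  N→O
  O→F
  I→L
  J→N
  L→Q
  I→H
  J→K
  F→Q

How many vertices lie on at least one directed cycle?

A vertex is on a directed cycle iff it belongs to a strongly connected component of size ≥ 2 (or has a self-loop).
The vertices on cycles are {E, F, G, I, J, K, L, N, O, P, Q} — 11 in total.

11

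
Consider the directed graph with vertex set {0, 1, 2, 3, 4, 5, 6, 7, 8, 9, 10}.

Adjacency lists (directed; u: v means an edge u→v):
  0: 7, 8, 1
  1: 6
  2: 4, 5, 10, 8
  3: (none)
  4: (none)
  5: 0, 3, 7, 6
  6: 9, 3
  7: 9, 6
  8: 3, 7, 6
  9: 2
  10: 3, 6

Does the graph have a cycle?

Yes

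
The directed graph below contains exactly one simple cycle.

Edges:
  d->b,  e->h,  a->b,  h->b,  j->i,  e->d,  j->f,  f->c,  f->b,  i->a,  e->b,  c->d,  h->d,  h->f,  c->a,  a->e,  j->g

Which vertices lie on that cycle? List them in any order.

a, c, e, f, h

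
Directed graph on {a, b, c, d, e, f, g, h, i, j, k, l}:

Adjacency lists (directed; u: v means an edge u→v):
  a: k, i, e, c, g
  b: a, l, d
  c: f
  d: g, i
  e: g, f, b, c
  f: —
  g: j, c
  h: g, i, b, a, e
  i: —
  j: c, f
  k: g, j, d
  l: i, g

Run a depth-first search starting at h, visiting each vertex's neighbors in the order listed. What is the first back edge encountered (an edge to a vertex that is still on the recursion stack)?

e->b

DFS from h (visiting each vertex's neighbors in the order listed); mark gray on enter, black on exit:
h gray
  g gray
    j gray
      c gray
        f gray
        f black
      c black
      j→f: f black — skip
    j black
    g→c: c black — skip
  g black
  i gray
  i black
  b gray
    a gray
      k gray
        k→g: g black — skip
        k→j: j black — skip
        d gray
          d→g: g black — skip
          d→i: i black — skip
        d black
      k black
      a→i: i black — skip
      e gray
        e→g: g black — skip
        e→f: f black — skip
        e→b: b is gray → back edge
First back edge: e → b.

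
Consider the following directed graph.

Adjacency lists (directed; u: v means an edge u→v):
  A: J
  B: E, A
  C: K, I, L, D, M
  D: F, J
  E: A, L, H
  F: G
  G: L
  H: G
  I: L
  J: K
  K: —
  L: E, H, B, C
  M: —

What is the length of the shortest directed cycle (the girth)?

For each vertex v, BFS finds the shortest path from v back to v.
The shortest such closed walk is L → E → L, length 2.

2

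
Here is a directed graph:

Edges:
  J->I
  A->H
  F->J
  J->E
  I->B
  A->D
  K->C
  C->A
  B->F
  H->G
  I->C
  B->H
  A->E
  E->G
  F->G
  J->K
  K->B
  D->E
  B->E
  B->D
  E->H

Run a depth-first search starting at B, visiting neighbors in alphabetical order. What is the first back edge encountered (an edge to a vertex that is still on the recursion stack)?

I→B

DFS from B (visiting neighbors in alphabetical order); mark gray on enter, black on exit:
B gray
  D gray
    E gray
      G gray
      G black
      H gray
        H→G: G black — skip
      H black
    E black
  D black
  B→E: E black — skip
  F gray
    F→G: G black — skip
    J gray
      J→E: E black — skip
      I gray
        I→B: B is gray → back edge
First back edge: I → B.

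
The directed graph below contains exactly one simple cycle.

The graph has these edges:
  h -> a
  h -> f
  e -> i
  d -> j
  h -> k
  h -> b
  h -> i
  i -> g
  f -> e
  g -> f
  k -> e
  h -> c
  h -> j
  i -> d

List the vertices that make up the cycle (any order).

DFS with gray/black marking from i:
i gray
  g gray
    f gray
      e gray
        e→i: i is gray → back edge
Back edge closes the cycle i → g → f → e → i; its vertices are {e, f, g, i}.

e, f, g, i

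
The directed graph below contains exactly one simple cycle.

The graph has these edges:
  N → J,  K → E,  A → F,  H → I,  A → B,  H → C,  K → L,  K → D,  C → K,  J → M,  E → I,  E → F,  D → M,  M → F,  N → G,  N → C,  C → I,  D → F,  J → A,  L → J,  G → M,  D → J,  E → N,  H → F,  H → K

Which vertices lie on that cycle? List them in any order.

DFS with gray/black marking from C:
C gray
  I gray
  I black
  K gray
    E gray
      N gray
        J gray
          M gray
            F gray
            F black
          M black
          A gray
            A→F: F black — skip
            B gray
            B black
          A black
        J black
        G gray
          G→M: M black — skip
        G black
        N→C: C is gray → back edge
Back edge closes the cycle C → K → E → N → C; its vertices are {C, E, K, N}.

C, E, K, N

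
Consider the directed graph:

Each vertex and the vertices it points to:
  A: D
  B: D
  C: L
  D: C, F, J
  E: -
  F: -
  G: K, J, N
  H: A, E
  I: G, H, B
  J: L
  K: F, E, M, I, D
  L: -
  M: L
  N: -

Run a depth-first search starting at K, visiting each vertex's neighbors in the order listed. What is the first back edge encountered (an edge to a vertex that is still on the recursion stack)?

DFS from K (visiting each vertex's neighbors in the order listed); mark gray on enter, black on exit:
K gray
  F gray
  F black
  E gray
  E black
  M gray
    L gray
    L black
  M black
  I gray
    G gray
      G→K: K is gray → back edge
First back edge: G → K.

G->K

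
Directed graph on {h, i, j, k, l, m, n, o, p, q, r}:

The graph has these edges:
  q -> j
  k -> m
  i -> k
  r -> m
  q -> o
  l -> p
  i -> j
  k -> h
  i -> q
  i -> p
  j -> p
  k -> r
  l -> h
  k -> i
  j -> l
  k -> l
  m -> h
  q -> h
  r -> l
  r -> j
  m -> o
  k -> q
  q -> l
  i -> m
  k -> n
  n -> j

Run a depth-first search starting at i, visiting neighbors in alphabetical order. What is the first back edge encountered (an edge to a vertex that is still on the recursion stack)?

k→i

DFS from i (visiting neighbors in alphabetical order); mark gray on enter, black on exit:
i gray
  j gray
    l gray
      h gray
      h black
      p gray
      p black
    l black
    j→p: p black — skip
  j black
  k gray
    k→h: h black — skip
    k→i: i is gray → back edge
First back edge: k → i.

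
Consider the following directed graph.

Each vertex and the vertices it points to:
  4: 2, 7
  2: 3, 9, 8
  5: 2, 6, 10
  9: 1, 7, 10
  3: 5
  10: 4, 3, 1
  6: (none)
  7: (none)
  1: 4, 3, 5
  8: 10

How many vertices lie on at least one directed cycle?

A vertex is on a directed cycle iff it belongs to a strongly connected component of size ≥ 2 (or has a self-loop).
The vertices on cycles are {1, 2, 3, 4, 5, 8, 9, 10} — 8 in total.

8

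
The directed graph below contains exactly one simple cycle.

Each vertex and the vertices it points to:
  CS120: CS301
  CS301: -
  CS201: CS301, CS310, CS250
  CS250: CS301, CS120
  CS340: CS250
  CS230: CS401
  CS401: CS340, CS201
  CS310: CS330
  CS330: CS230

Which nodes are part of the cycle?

CS201, CS230, CS310, CS330, CS401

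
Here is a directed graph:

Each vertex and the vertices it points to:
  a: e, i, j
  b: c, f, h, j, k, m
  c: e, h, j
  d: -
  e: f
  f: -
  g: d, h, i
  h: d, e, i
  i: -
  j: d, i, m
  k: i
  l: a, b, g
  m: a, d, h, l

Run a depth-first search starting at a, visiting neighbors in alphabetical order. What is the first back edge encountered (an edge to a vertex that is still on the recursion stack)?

DFS from a (visiting neighbors in alphabetical order); mark gray on enter, black on exit:
a gray
  e gray
    f gray
    f black
  e black
  i gray
  i black
  j gray
    d gray
    d black
    j→i: i black — skip
    m gray
      m→a: a is gray → back edge
First back edge: m → a.

m->a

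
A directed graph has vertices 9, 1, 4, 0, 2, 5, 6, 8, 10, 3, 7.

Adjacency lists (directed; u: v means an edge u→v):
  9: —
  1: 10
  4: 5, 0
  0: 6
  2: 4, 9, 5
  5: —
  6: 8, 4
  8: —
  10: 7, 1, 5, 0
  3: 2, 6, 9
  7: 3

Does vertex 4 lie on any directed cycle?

Yes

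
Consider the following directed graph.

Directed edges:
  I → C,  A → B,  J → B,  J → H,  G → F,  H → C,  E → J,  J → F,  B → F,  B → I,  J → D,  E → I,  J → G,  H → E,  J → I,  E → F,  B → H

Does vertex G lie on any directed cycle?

G lies on a cycle iff there is a path from G back to itself.
Exploring from G, it never reaches itself; equivalently, its strongly connected component is a singleton.

No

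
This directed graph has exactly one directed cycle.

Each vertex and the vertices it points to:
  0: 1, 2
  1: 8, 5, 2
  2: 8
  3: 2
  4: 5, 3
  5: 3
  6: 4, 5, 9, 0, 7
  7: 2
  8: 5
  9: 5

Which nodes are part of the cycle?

2, 3, 5, 8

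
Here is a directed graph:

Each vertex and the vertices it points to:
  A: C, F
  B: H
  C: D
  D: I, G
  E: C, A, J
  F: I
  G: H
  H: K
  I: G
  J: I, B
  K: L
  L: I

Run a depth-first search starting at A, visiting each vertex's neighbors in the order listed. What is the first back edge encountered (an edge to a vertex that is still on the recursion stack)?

L->I

DFS from A (visiting each vertex's neighbors in the order listed); mark gray on enter, black on exit:
A gray
  C gray
    D gray
      I gray
        G gray
          H gray
            K gray
              L gray
                L→I: I is gray → back edge
First back edge: L → I.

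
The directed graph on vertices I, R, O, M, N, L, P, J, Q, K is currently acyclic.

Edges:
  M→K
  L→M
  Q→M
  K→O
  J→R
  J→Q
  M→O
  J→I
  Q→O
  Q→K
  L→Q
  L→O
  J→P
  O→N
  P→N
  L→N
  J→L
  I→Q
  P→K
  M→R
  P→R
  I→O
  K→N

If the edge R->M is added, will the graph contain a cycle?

Yes

Adding R→M creates a cycle iff M can already reach R.
Path from M: M → R.
So M → … → R → M is a cycle.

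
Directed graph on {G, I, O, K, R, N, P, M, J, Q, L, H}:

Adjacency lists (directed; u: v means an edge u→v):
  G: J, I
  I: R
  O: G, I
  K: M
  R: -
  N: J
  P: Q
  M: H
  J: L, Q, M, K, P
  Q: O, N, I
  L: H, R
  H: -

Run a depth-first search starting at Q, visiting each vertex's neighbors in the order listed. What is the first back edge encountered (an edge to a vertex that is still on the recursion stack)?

DFS from Q (visiting each vertex's neighbors in the order listed); mark gray on enter, black on exit:
Q gray
  O gray
    G gray
      J gray
        L gray
          H gray
          H black
          R gray
          R black
        L black
        J→Q: Q is gray → back edge
First back edge: J → Q.

J→Q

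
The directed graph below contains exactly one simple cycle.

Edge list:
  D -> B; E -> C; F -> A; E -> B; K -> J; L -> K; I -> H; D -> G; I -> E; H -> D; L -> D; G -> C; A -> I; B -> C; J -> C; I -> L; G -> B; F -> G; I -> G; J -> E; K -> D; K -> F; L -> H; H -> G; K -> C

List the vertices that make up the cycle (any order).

A, F, I, K, L

DFS with gray/black marking from A:
A gray
  I gray
    G gray
      B gray
        C gray
        C black
      B black
      G→C: C black — skip
    G black
    E gray
      E→C: C black — skip
      E→B: B black — skip
    E black
    L gray
      K gray
        K→C: C black — skip
        F gray
          F→A: A is gray → back edge
Back edge closes the cycle A → I → L → K → F → A; its vertices are {A, F, I, K, L}.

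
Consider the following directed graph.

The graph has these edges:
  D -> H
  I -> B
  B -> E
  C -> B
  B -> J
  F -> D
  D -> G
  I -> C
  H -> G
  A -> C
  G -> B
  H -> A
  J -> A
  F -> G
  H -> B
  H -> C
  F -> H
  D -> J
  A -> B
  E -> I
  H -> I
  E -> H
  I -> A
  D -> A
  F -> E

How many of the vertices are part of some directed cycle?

8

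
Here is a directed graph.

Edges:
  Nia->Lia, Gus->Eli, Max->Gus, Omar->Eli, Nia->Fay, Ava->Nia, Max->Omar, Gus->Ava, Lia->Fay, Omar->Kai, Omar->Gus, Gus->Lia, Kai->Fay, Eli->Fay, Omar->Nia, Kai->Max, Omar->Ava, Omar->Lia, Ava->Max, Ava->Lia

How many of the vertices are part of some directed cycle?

5

A vertex is on a directed cycle iff it belongs to a strongly connected component of size ≥ 2 (or has a self-loop).
The vertices on cycles are {Ava, Gus, Kai, Max, Omar} — 5 in total.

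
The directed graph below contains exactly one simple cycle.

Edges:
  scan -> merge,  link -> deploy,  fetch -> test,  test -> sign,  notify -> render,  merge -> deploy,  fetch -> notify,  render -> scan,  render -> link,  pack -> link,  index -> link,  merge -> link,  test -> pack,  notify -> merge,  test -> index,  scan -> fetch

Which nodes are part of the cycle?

scan, fetch, notify, render

DFS with gray/black marking from fetch:
fetch gray
  test gray
    index gray
      link gray
        deploy gray
        deploy black
      link black
    index black
    pack gray
      pack→link: link black — skip
    pack black
    sign gray
    sign black
  test black
  notify gray
    merge gray
      merge→link: link black — skip
      merge→deploy: deploy black — skip
    merge black
    render gray
      render→link: link black — skip
      scan gray
        scan→fetch: fetch is gray → back edge
Back edge closes the cycle fetch → notify → render → scan → fetch; its vertices are {scan, fetch, notify, render}.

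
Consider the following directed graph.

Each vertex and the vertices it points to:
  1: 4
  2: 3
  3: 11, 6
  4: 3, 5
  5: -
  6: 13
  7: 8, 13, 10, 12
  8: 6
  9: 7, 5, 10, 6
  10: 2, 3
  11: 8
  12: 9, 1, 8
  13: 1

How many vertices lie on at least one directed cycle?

10

A vertex is on a directed cycle iff it belongs to a strongly connected component of size ≥ 2 (or has a self-loop).
The vertices on cycles are {1, 3, 4, 6, 7, 8, 9, 11, 12, 13} — 10 in total.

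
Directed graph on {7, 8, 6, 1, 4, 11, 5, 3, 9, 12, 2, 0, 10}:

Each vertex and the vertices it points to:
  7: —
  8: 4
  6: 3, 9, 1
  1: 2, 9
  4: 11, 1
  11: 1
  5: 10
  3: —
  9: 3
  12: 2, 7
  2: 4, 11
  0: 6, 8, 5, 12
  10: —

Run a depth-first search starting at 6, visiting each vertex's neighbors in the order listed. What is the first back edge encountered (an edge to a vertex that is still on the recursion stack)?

DFS from 6 (visiting each vertex's neighbors in the order listed); mark gray on enter, black on exit:
6 gray
  3 gray
  3 black
  9 gray
    9→3: 3 black — skip
  9 black
  1 gray
    2 gray
      4 gray
        11 gray
          11→1: 1 is gray → back edge
First back edge: 11 → 1.

11->1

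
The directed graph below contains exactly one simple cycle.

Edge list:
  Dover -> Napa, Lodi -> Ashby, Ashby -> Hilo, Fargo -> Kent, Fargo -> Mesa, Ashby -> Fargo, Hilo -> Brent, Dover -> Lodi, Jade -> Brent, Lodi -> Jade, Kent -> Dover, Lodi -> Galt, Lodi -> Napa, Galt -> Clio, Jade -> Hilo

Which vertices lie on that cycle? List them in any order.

DFS with gray/black marking from Lodi:
Lodi gray
  Napa gray
  Napa black
  Ashby gray
    Fargo gray
      Mesa gray
      Mesa black
      Kent gray
        Dover gray
          Dover→Lodi: Lodi is gray → back edge
Back edge closes the cycle Lodi → Ashby → Fargo → Kent → Dover → Lodi; its vertices are {Kent, Lodi, Ashby, Dover, Fargo}.

Kent, Lodi, Ashby, Dover, Fargo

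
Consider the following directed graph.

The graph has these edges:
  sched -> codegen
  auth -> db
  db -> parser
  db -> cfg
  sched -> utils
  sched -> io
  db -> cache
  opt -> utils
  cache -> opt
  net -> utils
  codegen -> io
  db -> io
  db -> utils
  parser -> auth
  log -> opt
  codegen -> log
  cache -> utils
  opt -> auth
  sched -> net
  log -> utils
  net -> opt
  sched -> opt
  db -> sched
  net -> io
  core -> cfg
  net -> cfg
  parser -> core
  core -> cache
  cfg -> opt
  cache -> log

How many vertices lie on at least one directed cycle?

A vertex is on a directed cycle iff it belongs to a strongly connected component of size ≥ 2 (or has a self-loop).
The vertices on cycles are {db, cfg, log, net, opt, auth, core, cache, sched, parser, codegen} — 11 in total.

11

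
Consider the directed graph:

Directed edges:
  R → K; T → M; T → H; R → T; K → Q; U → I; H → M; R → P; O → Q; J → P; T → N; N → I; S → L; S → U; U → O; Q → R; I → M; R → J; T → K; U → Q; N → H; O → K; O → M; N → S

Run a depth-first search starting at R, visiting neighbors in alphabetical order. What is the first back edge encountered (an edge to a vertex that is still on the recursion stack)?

DFS from R (visiting neighbors in alphabetical order); mark gray on enter, black on exit:
R gray
  J gray
    P gray
    P black
  J black
  K gray
    Q gray
      Q→R: R is gray → back edge
First back edge: Q → R.

Q→R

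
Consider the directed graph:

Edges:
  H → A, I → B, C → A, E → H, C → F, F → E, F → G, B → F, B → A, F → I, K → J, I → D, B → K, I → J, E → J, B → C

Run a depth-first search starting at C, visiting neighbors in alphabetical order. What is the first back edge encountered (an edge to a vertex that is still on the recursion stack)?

DFS from C (visiting neighbors in alphabetical order); mark gray on enter, black on exit:
C gray
  A gray
  A black
  F gray
    E gray
      H gray
        H→A: A black — skip
      H black
      J gray
      J black
    E black
    G gray
    G black
    I gray
      B gray
        B→A: A black — skip
        B→C: C is gray → back edge
First back edge: B → C.

B→C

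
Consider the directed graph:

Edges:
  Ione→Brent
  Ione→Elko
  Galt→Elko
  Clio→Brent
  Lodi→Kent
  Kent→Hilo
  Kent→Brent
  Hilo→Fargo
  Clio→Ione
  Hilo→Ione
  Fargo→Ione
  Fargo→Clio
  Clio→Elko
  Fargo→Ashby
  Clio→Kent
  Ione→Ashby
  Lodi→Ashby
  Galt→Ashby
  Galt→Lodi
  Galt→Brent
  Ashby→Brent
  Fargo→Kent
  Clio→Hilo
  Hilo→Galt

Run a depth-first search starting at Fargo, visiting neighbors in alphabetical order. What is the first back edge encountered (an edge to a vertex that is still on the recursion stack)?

DFS from Fargo (visiting neighbors in alphabetical order); mark gray on enter, black on exit:
Fargo gray
  Ashby gray
    Brent gray
    Brent black
  Ashby black
  Clio gray
    Clio→Brent: Brent black — skip
    Elko gray
    Elko black
    Hilo gray
      Hilo→Fargo: Fargo is gray → back edge
First back edge: Hilo → Fargo.

Hilo->Fargo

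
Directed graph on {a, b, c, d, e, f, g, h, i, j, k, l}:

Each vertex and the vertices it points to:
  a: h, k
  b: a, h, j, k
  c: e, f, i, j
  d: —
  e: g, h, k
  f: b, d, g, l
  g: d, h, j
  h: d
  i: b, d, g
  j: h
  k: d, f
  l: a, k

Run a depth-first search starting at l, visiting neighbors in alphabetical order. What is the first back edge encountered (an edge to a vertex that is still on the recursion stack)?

b->a

DFS from l (visiting neighbors in alphabetical order); mark gray on enter, black on exit:
l gray
  a gray
    h gray
      d gray
      d black
    h black
    k gray
      k→d: d black — skip
      f gray
        b gray
          b→a: a is gray → back edge
First back edge: b → a.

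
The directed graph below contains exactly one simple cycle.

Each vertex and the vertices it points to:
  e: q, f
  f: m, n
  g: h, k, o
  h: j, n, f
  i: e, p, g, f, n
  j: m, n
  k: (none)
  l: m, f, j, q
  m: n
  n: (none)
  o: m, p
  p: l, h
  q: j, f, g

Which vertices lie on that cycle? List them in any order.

DFS with gray/black marking from g:
g gray
  h gray
    j gray
      m gray
        n gray
        n black
      m black
      j→n: n black — skip
    j black
    h→n: n black — skip
    f gray
      f→m: m black — skip
      f→n: n black — skip
    f black
  h black
  k gray
  k black
  o gray
    o→m: m black — skip
    p gray
      l gray
        l→m: m black — skip
        l→f: f black — skip
        l→j: j black — skip
        q gray
          q→j: j black — skip
          q→f: f black — skip
          q→g: g is gray → back edge
Back edge closes the cycle g → o → p → l → q → g; its vertices are {g, l, o, p, q}.

g, l, o, p, q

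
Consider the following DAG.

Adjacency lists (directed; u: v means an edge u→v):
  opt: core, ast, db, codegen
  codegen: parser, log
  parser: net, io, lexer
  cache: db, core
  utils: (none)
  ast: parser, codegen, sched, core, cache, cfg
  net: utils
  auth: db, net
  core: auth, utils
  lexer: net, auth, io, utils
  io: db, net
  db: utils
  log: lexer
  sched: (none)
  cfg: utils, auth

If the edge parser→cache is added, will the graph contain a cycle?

No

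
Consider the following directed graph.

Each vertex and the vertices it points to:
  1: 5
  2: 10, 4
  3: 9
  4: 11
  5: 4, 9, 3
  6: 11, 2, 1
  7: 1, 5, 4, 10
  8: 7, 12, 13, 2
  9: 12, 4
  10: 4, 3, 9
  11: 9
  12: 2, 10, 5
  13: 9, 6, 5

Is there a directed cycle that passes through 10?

10 is on a cycle iff 10 can reach itself via ≥1 edge.
10 → 9 → 12 → 10 — yes.

Yes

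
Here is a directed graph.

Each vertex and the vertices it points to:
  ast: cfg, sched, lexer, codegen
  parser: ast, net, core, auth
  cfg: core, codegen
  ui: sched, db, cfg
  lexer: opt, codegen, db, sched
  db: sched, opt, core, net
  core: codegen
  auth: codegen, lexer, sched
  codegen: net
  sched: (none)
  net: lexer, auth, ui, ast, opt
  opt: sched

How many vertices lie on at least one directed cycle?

A vertex is on a directed cycle iff it belongs to a strongly connected component of size ≥ 2 (or has a self-loop).
The vertices on cycles are {db, ui, ast, cfg, net, auth, core, lexer, codegen} — 9 in total.

9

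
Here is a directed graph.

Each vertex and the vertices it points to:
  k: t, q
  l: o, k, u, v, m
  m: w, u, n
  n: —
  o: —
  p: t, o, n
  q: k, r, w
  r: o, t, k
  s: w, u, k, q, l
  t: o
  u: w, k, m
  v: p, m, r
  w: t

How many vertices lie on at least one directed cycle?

A vertex is on a directed cycle iff it belongs to a strongly connected component of size ≥ 2 (or has a self-loop).
The vertices on cycles are {k, m, q, r, u} — 5 in total.

5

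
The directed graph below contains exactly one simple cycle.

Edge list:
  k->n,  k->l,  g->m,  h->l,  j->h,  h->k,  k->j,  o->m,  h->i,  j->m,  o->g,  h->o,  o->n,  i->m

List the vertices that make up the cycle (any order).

h, j, k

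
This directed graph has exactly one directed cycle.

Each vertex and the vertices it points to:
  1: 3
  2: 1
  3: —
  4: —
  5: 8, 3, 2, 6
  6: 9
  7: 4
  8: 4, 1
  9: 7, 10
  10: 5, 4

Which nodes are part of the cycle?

5, 6, 9, 10

DFS with gray/black marking from 5:
5 gray
  8 gray
    4 gray
    4 black
    1 gray
      3 gray
      3 black
    1 black
  8 black
  5→3: 3 black — skip
  2 gray
    2→1: 1 black — skip
  2 black
  6 gray
    9 gray
      7 gray
        7→4: 4 black — skip
      7 black
      10 gray
        10→5: 5 is gray → back edge
Back edge closes the cycle 5 → 6 → 9 → 10 → 5; its vertices are {5, 6, 9, 10}.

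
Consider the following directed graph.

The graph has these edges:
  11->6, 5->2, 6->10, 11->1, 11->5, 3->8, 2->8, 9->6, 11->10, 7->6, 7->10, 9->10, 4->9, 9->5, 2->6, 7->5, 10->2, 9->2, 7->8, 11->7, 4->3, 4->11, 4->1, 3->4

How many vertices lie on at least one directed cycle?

5

A vertex is on a directed cycle iff it belongs to a strongly connected component of size ≥ 2 (or has a self-loop).
The vertices on cycles are {2, 3, 4, 6, 10} — 5 in total.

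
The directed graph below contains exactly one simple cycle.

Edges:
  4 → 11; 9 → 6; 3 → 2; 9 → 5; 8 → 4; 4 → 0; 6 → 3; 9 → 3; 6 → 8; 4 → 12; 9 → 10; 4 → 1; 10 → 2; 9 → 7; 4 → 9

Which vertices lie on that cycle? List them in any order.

DFS with gray/black marking from 4:
4 gray
  11 gray
  11 black
  1 gray
  1 black
  0 gray
  0 black
  9 gray
    6 gray
      3 gray
        2 gray
        2 black
      3 black
      8 gray
        8→4: 4 is gray → back edge
Back edge closes the cycle 4 → 9 → 6 → 8 → 4; its vertices are {4, 6, 8, 9}.

4, 6, 8, 9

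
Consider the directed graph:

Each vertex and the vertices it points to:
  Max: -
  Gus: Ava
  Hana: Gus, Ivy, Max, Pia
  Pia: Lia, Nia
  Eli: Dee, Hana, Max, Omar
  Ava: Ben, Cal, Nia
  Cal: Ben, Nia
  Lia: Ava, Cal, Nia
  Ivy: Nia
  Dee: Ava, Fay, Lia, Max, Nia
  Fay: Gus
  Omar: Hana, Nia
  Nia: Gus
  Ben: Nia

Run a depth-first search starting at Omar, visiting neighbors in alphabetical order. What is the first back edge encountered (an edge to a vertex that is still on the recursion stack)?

DFS from Omar (visiting neighbors in alphabetical order); mark gray on enter, black on exit:
Omar gray
  Hana gray
    Gus gray
      Ava gray
        Ben gray
          Nia gray
            Nia→Gus: Gus is gray → back edge
First back edge: Nia → Gus.

Nia→Gus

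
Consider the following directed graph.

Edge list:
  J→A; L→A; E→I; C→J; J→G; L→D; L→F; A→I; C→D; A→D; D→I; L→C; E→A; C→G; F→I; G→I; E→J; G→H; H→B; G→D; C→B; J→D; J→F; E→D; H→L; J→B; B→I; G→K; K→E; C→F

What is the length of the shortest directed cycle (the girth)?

4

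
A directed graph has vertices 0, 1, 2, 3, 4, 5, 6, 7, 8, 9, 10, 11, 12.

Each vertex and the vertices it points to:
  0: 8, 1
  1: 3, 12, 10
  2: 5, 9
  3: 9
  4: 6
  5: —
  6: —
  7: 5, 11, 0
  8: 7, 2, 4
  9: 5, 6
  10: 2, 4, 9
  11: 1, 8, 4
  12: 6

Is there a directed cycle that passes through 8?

Yes

8 is on a cycle iff 8 can reach itself via ≥1 edge.
8 → 7 → 11 → 8 — yes.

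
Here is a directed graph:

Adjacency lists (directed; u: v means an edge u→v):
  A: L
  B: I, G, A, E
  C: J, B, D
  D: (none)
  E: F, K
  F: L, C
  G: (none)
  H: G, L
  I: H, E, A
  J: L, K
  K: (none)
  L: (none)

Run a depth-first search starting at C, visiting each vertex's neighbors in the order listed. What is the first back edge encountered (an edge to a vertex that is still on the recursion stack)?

F→C

DFS from C (visiting each vertex's neighbors in the order listed); mark gray on enter, black on exit:
C gray
  J gray
    L gray
    L black
    K gray
    K black
  J black
  B gray
    I gray
      H gray
        G gray
        G black
        H→L: L black — skip
      H black
      E gray
        F gray
          F→L: L black — skip
          F→C: C is gray → back edge
First back edge: F → C.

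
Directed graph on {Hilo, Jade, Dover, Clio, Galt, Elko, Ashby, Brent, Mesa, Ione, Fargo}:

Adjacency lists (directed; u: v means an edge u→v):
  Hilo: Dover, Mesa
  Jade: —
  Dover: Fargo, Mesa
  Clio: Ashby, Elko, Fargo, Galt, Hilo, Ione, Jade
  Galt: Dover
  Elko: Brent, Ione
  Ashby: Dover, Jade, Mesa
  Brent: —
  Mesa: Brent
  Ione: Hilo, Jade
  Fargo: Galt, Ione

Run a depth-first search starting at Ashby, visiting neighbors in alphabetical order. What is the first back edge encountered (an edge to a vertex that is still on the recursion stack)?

Galt->Dover

DFS from Ashby (visiting neighbors in alphabetical order); mark gray on enter, black on exit:
Ashby gray
  Dover gray
    Fargo gray
      Galt gray
        Galt→Dover: Dover is gray → back edge
First back edge: Galt → Dover.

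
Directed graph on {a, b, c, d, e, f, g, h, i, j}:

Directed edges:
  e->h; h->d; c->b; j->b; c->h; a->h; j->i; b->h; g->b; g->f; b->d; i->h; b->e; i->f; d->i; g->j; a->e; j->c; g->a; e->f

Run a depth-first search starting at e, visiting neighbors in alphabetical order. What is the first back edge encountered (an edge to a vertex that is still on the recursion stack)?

i->h

DFS from e (visiting neighbors in alphabetical order); mark gray on enter, black on exit:
e gray
  f gray
  f black
  h gray
    d gray
      i gray
        i→f: f black — skip
        i→h: h is gray → back edge
First back edge: i → h.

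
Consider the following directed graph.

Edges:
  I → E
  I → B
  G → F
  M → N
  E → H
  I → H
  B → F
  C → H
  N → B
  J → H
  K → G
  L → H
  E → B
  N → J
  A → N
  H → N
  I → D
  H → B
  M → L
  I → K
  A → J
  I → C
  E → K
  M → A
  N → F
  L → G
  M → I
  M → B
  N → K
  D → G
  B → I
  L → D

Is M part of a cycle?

No

M lies on a cycle iff there is a path from M back to itself.
Exploring from M, it never reaches itself; equivalently, its strongly connected component is a singleton.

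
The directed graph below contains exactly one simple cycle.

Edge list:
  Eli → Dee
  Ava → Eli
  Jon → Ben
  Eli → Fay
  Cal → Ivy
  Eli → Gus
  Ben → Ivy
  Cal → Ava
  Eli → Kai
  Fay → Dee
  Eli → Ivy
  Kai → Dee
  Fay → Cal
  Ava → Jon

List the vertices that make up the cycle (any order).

DFS with gray/black marking from Ava:
Ava gray
  Jon gray
    Ben gray
      Ivy gray
      Ivy black
    Ben black
  Jon black
  Eli gray
    Kai gray
      Dee gray
      Dee black
    Kai black
    Eli→Ivy: Ivy black — skip
    Fay gray
      Cal gray
        Cal→Ava: Ava is gray → back edge
Back edge closes the cycle Ava → Eli → Fay → Cal → Ava; its vertices are {Ava, Cal, Eli, Fay}.

Ava, Cal, Eli, Fay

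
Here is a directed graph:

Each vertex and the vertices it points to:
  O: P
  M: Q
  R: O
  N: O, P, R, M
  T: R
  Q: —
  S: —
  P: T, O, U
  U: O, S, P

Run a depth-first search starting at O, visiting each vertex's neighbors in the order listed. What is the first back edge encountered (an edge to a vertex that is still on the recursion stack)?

R→O

DFS from O (visiting each vertex's neighbors in the order listed); mark gray on enter, black on exit:
O gray
  P gray
    T gray
      R gray
        R→O: O is gray → back edge
First back edge: R → O.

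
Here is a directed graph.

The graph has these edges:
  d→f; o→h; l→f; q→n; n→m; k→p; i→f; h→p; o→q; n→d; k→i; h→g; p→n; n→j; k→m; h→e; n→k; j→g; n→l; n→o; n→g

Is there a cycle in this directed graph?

DFS with white/gray/black marking, starting from n:
n gray
  k gray
    m gray
    m black
    p gray
      p→n: n is gray → back edge
Back edge found, so a cycle exists: n → k → p → n.

Yes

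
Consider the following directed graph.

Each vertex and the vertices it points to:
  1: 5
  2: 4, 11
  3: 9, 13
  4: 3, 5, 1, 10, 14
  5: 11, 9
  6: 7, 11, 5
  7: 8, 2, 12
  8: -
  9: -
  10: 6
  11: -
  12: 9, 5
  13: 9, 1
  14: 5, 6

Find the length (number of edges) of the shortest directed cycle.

5

For each vertex v, BFS finds the shortest path from v back to v.
The shortest such closed walk is 7 → 2 → 4 → 10 → 6 → 7, length 5.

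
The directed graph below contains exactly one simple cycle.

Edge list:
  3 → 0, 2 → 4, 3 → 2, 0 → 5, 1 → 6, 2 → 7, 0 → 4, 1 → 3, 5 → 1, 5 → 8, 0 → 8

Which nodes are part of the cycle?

0, 1, 3, 5

DFS with gray/black marking from 3:
3 gray
  0 gray
    8 gray
    8 black
    5 gray
      5→8: 8 black — skip
      1 gray
        1→3: 3 is gray → back edge
Back edge closes the cycle 3 → 0 → 5 → 1 → 3; its vertices are {0, 1, 3, 5}.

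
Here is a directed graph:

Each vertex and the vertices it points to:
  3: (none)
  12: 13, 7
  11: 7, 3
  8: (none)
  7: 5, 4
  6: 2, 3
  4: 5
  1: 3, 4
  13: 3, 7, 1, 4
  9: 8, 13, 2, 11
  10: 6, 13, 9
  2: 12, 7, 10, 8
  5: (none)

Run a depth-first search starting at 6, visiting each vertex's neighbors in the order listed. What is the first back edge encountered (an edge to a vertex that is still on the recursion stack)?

10->6

DFS from 6 (visiting each vertex's neighbors in the order listed); mark gray on enter, black on exit:
6 gray
  2 gray
    12 gray
      13 gray
        3 gray
        3 black
        7 gray
          5 gray
          5 black
          4 gray
            4→5: 5 black — skip
          4 black
        7 black
        1 gray
          1→3: 3 black — skip
          1→4: 4 black — skip
        1 black
        13→4: 4 black — skip
      13 black
      12→7: 7 black — skip
    12 black
    2→7: 7 black — skip
    10 gray
      10→6: 6 is gray → back edge
First back edge: 10 → 6.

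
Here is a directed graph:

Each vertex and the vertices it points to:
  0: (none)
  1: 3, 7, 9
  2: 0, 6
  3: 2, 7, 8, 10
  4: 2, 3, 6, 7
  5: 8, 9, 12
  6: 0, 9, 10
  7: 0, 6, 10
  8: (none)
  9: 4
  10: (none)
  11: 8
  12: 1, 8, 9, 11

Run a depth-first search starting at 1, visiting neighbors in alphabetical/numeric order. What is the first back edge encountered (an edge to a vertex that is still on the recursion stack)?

4→2

DFS from 1 (visiting neighbors in alphabetical/numeric order); mark gray on enter, black on exit:
1 gray
  3 gray
    2 gray
      0 gray
      0 black
      6 gray
        6→0: 0 black — skip
        9 gray
          4 gray
            4→2: 2 is gray → back edge
First back edge: 4 → 2.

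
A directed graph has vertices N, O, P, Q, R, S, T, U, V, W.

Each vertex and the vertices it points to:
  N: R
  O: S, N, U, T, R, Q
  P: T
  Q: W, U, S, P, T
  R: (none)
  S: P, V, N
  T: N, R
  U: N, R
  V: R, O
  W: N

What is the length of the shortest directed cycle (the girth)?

For each vertex v, BFS finds the shortest path from v back to v.
The shortest such closed walk is S → V → O → S, length 3.

3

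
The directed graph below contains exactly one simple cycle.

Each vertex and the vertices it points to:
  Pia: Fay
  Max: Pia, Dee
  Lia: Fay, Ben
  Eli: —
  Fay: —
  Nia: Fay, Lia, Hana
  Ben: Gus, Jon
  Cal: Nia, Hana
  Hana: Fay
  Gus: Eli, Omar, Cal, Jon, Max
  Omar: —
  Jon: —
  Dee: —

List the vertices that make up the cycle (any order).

Ben, Cal, Gus, Lia, Nia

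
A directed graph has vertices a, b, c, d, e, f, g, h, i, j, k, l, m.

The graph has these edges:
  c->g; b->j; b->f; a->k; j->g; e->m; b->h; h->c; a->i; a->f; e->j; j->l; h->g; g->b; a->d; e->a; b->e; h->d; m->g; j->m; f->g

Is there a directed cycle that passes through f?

Yes

f is on a cycle iff f can reach itself via ≥1 edge.
f → g → b → f — yes.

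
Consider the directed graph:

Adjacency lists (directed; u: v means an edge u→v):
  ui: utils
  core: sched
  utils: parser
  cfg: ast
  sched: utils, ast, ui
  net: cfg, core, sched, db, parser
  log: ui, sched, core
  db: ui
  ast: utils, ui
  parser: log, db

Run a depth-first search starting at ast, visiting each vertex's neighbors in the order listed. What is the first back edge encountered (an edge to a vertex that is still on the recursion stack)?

DFS from ast (visiting each vertex's neighbors in the order listed); mark gray on enter, black on exit:
ast gray
  utils gray
    parser gray
      log gray
        ui gray
          ui→utils: utils is gray → back edge
First back edge: ui → utils.

ui->utils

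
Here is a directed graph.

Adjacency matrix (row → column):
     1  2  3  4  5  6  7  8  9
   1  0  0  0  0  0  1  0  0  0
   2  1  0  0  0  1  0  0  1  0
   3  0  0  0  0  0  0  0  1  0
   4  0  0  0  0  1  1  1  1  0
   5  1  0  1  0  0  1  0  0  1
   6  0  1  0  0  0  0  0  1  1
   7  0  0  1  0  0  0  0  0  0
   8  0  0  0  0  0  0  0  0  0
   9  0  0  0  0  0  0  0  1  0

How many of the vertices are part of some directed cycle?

A vertex is on a directed cycle iff it belongs to a strongly connected component of size ≥ 2 (or has a self-loop).
The vertices on cycles are {1, 2, 5, 6} — 4 in total.

4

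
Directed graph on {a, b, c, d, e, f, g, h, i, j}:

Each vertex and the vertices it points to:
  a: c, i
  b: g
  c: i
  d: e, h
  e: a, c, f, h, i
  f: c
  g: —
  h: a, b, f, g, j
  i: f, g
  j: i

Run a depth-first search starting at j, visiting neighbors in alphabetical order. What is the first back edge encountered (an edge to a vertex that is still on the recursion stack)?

DFS from j (visiting neighbors in alphabetical order); mark gray on enter, black on exit:
j gray
  i gray
    f gray
      c gray
        c→i: i is gray → back edge
First back edge: c → i.

c→i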